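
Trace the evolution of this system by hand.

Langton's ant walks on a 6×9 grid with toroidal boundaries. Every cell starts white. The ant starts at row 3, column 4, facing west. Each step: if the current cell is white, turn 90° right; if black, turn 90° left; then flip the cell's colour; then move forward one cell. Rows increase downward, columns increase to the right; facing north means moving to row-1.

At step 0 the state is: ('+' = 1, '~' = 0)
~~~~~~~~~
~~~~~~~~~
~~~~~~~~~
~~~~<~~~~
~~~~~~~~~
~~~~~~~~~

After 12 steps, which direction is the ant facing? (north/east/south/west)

0) ~~~~~~~~~
~~~~~~~~~
~~~~~~~~~
~~~~<~~~~
~~~~~~~~~
~~~~~~~~~
1) ~~~~~~~~~
~~~~~~~~~
~~~~^~~~~
~~~~+~~~~
~~~~~~~~~
~~~~~~~~~
2) ~~~~~~~~~
~~~~~~~~~
~~~~+>~~~
~~~~+~~~~
~~~~~~~~~
~~~~~~~~~
3) ~~~~~~~~~
~~~~~~~~~
~~~~++~~~
~~~~+v~~~
~~~~~~~~~
~~~~~~~~~
4) ~~~~~~~~~
~~~~~~~~~
~~~~++~~~
~~~~<+~~~
~~~~~~~~~
~~~~~~~~~
5) ~~~~~~~~~
~~~~~~~~~
~~~~++~~~
~~~~~+~~~
~~~~v~~~~
~~~~~~~~~
6) ~~~~~~~~~
~~~~~~~~~
~~~~++~~~
~~~~~+~~~
~~~<+~~~~
~~~~~~~~~
7) ~~~~~~~~~
~~~~~~~~~
~~~~++~~~
~~~^~+~~~
~~~++~~~~
~~~~~~~~~
8) ~~~~~~~~~
~~~~~~~~~
~~~~++~~~
~~~+>+~~~
~~~++~~~~
~~~~~~~~~
9) ~~~~~~~~~
~~~~~~~~~
~~~~++~~~
~~~+++~~~
~~~+v~~~~
~~~~~~~~~
10) ~~~~~~~~~
~~~~~~~~~
~~~~++~~~
~~~+++~~~
~~~+~>~~~
~~~~~~~~~
11) ~~~~~~~~~
~~~~~~~~~
~~~~++~~~
~~~+++~~~
~~~+~+~~~
~~~~~v~~~
12) ~~~~~~~~~
~~~~~~~~~
~~~~++~~~
~~~+++~~~
~~~+~+~~~
~~~~<+~~~

west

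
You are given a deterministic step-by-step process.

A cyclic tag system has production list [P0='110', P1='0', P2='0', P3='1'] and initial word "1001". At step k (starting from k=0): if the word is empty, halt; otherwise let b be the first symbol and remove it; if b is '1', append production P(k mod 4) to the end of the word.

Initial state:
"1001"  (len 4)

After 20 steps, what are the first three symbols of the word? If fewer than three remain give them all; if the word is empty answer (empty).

000

0) "1001"  (len 4)
1) "001110"  (len 6)
2) "01110"  (len 5)
3) "1110"  (len 4)
4) "1101"  (len 4)
5) "101110"  (len 6)
6) "011100"  (len 6)
7) "11100"  (len 5)
8) "11001"  (len 5)
9) "1001110"  (len 7)
10) "0011100"  (len 7)
11) "011100"  (len 6)
12) "11100"  (len 5)
13) "1100110"  (len 7)
14) "1001100"  (len 7)
15) "0011000"  (len 7)
16) "011000"  (len 6)
17) "11000"  (len 5)
18) "10000"  (len 5)
19) "00000"  (len 5)
20) "0000"  (len 4)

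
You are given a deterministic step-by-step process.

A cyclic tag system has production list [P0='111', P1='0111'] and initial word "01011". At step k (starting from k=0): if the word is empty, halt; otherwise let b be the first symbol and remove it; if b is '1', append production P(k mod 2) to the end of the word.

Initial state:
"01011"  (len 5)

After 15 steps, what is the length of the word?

28

gen 0: "01011"  (len 5)
gen 1: "1011"  (len 4)
gen 2: "0110111"  (len 7)
gen 3: "110111"  (len 6)
gen 4: "101110111"  (len 9)
gen 5: "01110111111"  (len 11)
gen 6: "1110111111"  (len 10)
gen 7: "110111111111"  (len 12)
gen 8: "101111111110111"  (len 15)
gen 9: "01111111110111111"  (len 17)
gen 10: "1111111110111111"  (len 16)
gen 11: "111111110111111111"  (len 18)
gen 12: "111111101111111110111"  (len 21)
gen 13: "11111101111111110111111"  (len 23)
gen 14: "11111011111111101111110111"  (len 26)
gen 15: "1111011111111101111110111111"  (len 28)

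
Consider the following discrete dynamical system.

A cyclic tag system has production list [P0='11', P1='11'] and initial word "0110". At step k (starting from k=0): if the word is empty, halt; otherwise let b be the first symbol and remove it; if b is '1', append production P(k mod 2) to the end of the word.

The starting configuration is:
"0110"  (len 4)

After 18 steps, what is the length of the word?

step 0: "0110"  (len 4)
step 1: "110"  (len 3)
step 2: "1011"  (len 4)
step 3: "01111"  (len 5)
step 4: "1111"  (len 4)
step 5: "11111"  (len 5)
step 6: "111111"  (len 6)
step 7: "1111111"  (len 7)
step 8: "11111111"  (len 8)
step 9: "111111111"  (len 9)
step 10: "1111111111"  (len 10)
step 11: "11111111111"  (len 11)
step 12: "111111111111"  (len 12)
step 13: "1111111111111"  (len 13)
step 14: "11111111111111"  (len 14)
step 15: "111111111111111"  (len 15)
step 16: "1111111111111111"  (len 16)
step 17: "11111111111111111"  (len 17)
step 18: "111111111111111111"  (len 18)

18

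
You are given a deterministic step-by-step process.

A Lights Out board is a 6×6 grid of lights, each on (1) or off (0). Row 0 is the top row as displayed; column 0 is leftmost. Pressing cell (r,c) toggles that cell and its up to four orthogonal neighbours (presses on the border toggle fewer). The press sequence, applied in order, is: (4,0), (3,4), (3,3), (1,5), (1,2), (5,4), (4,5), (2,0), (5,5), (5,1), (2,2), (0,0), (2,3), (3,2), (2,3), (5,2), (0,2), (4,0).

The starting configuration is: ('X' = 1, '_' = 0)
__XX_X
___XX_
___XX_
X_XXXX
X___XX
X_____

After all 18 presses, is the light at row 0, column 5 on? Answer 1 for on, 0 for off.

0

0) __XX_X
___XX_
___XX_
X_XXXX
X___XX
X_____
1) __XX_X
___XX_
___XX_
__XXXX
_X__XX
______
2) __XX_X
___XX_
___X__
__X___
_X___X
______
3) __XX_X
___XX_
______
___XX_
_X_X_X
______
4) __XX__
___X_X
_____X
___XX_
_X_X_X
______
5) ___X__
_XX__X
__X__X
___XX_
_X_X_X
______
6) ___X__
_XX__X
__X__X
___XX_
_X_XXX
___XXX
7) ___X__
_XX__X
__X__X
___XXX
_X_X__
___XX_
8) ___X__
XXX__X
XXX__X
X__XXX
_X_X__
___XX_
9) ___X__
XXX__X
XXX__X
X__XXX
_X_X_X
___X_X
10) ___X__
XXX__X
XXX__X
X__XXX
___X_X
XXXX_X
11) ___X__
XX___X
X__X_X
X_XXXX
___X_X
XXXX_X
12) XX_X__
_X___X
X__X_X
X_XXXX
___X_X
XXXX_X
13) XX_X__
_X_X_X
X_X_XX
X_X_XX
___X_X
XXXX_X
14) XX_X__
_X_X_X
X___XX
XX_XXX
__XX_X
XXXX_X
15) XX_X__
_X___X
X_XX_X
XX__XX
__XX_X
XXXX_X
16) XX_X__
_X___X
X_XX_X
XX__XX
___X_X
X____X
17) X_X___
_XX__X
X_XX_X
XX__XX
___X_X
X____X
18) X_X___
_XX__X
X_XX_X
_X__XX
XX_X_X
_____X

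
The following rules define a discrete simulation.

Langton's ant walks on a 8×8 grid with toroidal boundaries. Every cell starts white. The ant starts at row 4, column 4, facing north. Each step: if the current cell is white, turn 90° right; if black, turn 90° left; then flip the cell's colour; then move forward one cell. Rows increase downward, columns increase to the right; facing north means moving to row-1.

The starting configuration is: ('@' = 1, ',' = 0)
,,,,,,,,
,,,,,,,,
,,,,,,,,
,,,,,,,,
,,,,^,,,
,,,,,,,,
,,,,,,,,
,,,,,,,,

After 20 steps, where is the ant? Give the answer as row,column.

step 0: ,,,,,,,,
,,,,,,,,
,,,,,,,,
,,,,,,,,
,,,,^,,,
,,,,,,,,
,,,,,,,,
,,,,,,,,
step 1: ,,,,,,,,
,,,,,,,,
,,,,,,,,
,,,,,,,,
,,,,@>,,
,,,,,,,,
,,,,,,,,
,,,,,,,,
step 2: ,,,,,,,,
,,,,,,,,
,,,,,,,,
,,,,,,,,
,,,,@@,,
,,,,,v,,
,,,,,,,,
,,,,,,,,
step 3: ,,,,,,,,
,,,,,,,,
,,,,,,,,
,,,,,,,,
,,,,@@,,
,,,,<@,,
,,,,,,,,
,,,,,,,,
step 4: ,,,,,,,,
,,,,,,,,
,,,,,,,,
,,,,,,,,
,,,,^@,,
,,,,@@,,
,,,,,,,,
,,,,,,,,
step 5: ,,,,,,,,
,,,,,,,,
,,,,,,,,
,,,,,,,,
,,,<,@,,
,,,,@@,,
,,,,,,,,
,,,,,,,,
step 6: ,,,,,,,,
,,,,,,,,
,,,,,,,,
,,,^,,,,
,,,@,@,,
,,,,@@,,
,,,,,,,,
,,,,,,,,
step 7: ,,,,,,,,
,,,,,,,,
,,,,,,,,
,,,@>,,,
,,,@,@,,
,,,,@@,,
,,,,,,,,
,,,,,,,,
step 8: ,,,,,,,,
,,,,,,,,
,,,,,,,,
,,,@@,,,
,,,@v@,,
,,,,@@,,
,,,,,,,,
,,,,,,,,
step 9: ,,,,,,,,
,,,,,,,,
,,,,,,,,
,,,@@,,,
,,,<@@,,
,,,,@@,,
,,,,,,,,
,,,,,,,,
step 10: ,,,,,,,,
,,,,,,,,
,,,,,,,,
,,,@@,,,
,,,,@@,,
,,,v@@,,
,,,,,,,,
,,,,,,,,
step 11: ,,,,,,,,
,,,,,,,,
,,,,,,,,
,,,@@,,,
,,,,@@,,
,,<@@@,,
,,,,,,,,
,,,,,,,,
step 12: ,,,,,,,,
,,,,,,,,
,,,,,,,,
,,,@@,,,
,,^,@@,,
,,@@@@,,
,,,,,,,,
,,,,,,,,
step 13: ,,,,,,,,
,,,,,,,,
,,,,,,,,
,,,@@,,,
,,@>@@,,
,,@@@@,,
,,,,,,,,
,,,,,,,,
step 14: ,,,,,,,,
,,,,,,,,
,,,,,,,,
,,,@@,,,
,,@@@@,,
,,@v@@,,
,,,,,,,,
,,,,,,,,
step 15: ,,,,,,,,
,,,,,,,,
,,,,,,,,
,,,@@,,,
,,@@@@,,
,,@,>@,,
,,,,,,,,
,,,,,,,,
step 16: ,,,,,,,,
,,,,,,,,
,,,,,,,,
,,,@@,,,
,,@@^@,,
,,@,,@,,
,,,,,,,,
,,,,,,,,
step 17: ,,,,,,,,
,,,,,,,,
,,,,,,,,
,,,@@,,,
,,@<,@,,
,,@,,@,,
,,,,,,,,
,,,,,,,,
step 18: ,,,,,,,,
,,,,,,,,
,,,,,,,,
,,,@@,,,
,,@,,@,,
,,@v,@,,
,,,,,,,,
,,,,,,,,
step 19: ,,,,,,,,
,,,,,,,,
,,,,,,,,
,,,@@,,,
,,@,,@,,
,,<@,@,,
,,,,,,,,
,,,,,,,,
step 20: ,,,,,,,,
,,,,,,,,
,,,,,,,,
,,,@@,,,
,,@,,@,,
,,,@,@,,
,,v,,,,,
,,,,,,,,

6,2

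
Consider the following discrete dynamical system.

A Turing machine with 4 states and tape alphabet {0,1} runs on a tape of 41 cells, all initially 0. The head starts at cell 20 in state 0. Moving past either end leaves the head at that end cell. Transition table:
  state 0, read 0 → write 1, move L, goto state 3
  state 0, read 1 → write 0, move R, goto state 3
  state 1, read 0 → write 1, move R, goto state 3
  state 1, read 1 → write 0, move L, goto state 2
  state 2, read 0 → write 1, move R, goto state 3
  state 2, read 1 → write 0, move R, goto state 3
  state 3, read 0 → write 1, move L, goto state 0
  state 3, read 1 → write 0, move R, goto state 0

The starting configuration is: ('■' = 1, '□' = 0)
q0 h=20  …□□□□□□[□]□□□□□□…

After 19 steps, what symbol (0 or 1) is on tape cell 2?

1

[0] q0 h=20  …□□□□□□[□]□□□□□□…
[1] q3 h=19  …□□□□□□[□]■□□□□□…
[2] q0 h=18  …□□□□□□[□]■■□□□□…
[3] q3 h=17  …□□□□□□[□]■■■□□□…
[4] q0 h=16  …□□□□□□[□]■■■■□□…
[5] q3 h=15  …□□□□□□[□]■■■■■□…
[6] q0 h=14  …□□□□□□[□]■■■■■■…
[7] q3 h=13  …□□□□□□[□]■■■■■■…
[8] q0 h=12  …□□□□□□[□]■■■■■■…
[9] q3 h=11  …□□□□□□[□]■■■■■■…
[10] q0 h=10  …□□□□□□[□]■■■■■■…
[11] q3 h= 9  …□□□□□□[□]■■■■■■…
[12] q0 h= 8  …□□□□□□[□]■■■■■■…
[13] q3 h= 7  …□□□□□□[□]■■■■■■…
[14] q0 h= 6  |□□□□□□[□]■■■■■■…
[15] q3 h= 5  |□□□□□[□]■■■■■■…
[16] q0 h= 4  |□□□□[□]■■■■■■…
[17] q3 h= 3  |□□□[□]■■■■■■…
[18] q0 h= 2  |□□[□]■■■■■■…
[19] q3 h= 1  |□[□]■■■■■■…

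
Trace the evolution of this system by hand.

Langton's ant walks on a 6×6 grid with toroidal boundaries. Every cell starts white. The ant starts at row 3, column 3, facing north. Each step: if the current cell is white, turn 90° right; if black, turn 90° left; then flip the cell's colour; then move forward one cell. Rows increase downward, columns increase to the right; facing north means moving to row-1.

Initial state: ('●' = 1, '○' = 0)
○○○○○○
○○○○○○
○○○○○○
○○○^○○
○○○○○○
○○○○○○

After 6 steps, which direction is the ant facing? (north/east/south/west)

north

gen 0: ○○○○○○
○○○○○○
○○○○○○
○○○^○○
○○○○○○
○○○○○○
gen 1: ○○○○○○
○○○○○○
○○○○○○
○○○●>○
○○○○○○
○○○○○○
gen 2: ○○○○○○
○○○○○○
○○○○○○
○○○●●○
○○○○v○
○○○○○○
gen 3: ○○○○○○
○○○○○○
○○○○○○
○○○●●○
○○○<●○
○○○○○○
gen 4: ○○○○○○
○○○○○○
○○○○○○
○○○^●○
○○○●●○
○○○○○○
gen 5: ○○○○○○
○○○○○○
○○○○○○
○○<○●○
○○○●●○
○○○○○○
gen 6: ○○○○○○
○○○○○○
○○^○○○
○○●○●○
○○○●●○
○○○○○○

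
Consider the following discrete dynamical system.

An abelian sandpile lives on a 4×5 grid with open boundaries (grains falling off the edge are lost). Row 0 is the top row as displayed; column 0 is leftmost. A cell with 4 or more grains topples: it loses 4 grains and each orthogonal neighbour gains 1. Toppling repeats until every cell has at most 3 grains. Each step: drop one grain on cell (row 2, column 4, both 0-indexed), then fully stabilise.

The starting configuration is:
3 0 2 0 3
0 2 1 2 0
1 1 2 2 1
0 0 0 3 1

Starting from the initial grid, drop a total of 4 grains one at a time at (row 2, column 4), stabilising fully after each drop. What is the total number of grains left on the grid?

27

t=0: 3 0 2 0 3
0 2 1 2 0
1 1 2 2 1
0 0 0 3 1
t=1: 3 0 2 0 3
0 2 1 2 0
1 1 2 2 2
0 0 0 3 1
t=2: 3 0 2 0 3
0 2 1 2 0
1 1 2 2 3
0 0 0 3 1
t=3: 3 0 2 0 3
0 2 1 2 1
1 1 2 3 0
0 0 0 3 2
t=4: 3 0 2 0 3
0 2 1 2 1
1 1 2 3 1
0 0 0 3 2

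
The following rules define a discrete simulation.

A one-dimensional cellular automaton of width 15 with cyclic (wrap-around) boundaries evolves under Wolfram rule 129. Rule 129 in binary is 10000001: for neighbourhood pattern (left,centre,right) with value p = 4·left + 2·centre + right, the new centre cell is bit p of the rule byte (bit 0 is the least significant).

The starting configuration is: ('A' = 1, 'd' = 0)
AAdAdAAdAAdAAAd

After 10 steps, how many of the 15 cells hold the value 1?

15

gen 0: AAdAdAAdAAdAAAd
gen 1: ddddddddddddAdd
gen 2: AAAAAAAAAAAdddA
gen 3: AAAAAAAAAAddAdd
gen 4: dAAAAAAAAdddddd
gen 5: ddAAAAAAddAAAAA
gen 6: dddAAAAddddAAAd
gen 7: AAddAAddAAddAdd
gen 8: ddddddddddddddd
gen 9: AAAAAAAAAAAAAAA
gen 10: AAAAAAAAAAAAAAA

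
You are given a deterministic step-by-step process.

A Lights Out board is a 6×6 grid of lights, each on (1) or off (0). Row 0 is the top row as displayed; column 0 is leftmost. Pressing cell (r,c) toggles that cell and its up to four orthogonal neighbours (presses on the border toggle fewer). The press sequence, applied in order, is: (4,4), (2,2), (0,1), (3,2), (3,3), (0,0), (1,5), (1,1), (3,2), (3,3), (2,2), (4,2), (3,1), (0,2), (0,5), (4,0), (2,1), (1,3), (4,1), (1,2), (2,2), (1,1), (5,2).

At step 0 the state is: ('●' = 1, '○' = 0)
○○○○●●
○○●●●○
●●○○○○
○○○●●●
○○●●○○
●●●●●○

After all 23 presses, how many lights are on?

0) ○○○○●●
○○●●●○
●●○○○○
○○○●●●
○○●●○○
●●●●●○
1) ○○○○●●
○○●●●○
●●○○○○
○○○●○●
○○●○●●
●●●●○○
2) ○○○○●●
○○○●●○
●○●●○○
○○●●○●
○○●○●●
●●●●○○
3) ●●●○●●
○●○●●○
●○●●○○
○○●●○●
○○●○●●
●●●●○○
4) ●●●○●●
○●○●●○
●○○●○○
○●○○○●
○○○○●●
●●●●○○
5) ●●●○●●
○●○●●○
●○○○○○
○●●●●●
○○○●●●
●●●●○○
6) ○○●○●●
●●○●●○
●○○○○○
○●●●●●
○○○●●●
●●●●○○
7) ○○●○●○
●●○●○●
●○○○○●
○●●●●●
○○○●●●
●●●●○○
8) ○●●○●○
○○●●○●
●●○○○●
○●●●●●
○○○●●●
●●●●○○
9) ○●●○●○
○○●●○●
●●●○○●
○○○○●●
○○●●●●
●●●●○○
10) ○●●○●○
○○●●○●
●●●●○●
○○●●○●
○○●○●●
●●●●○○
11) ○●●○●○
○○○●○●
●○○○○●
○○○●○●
○○●○●●
●●●●○○
12) ○●●○●○
○○○●○●
●○○○○●
○○●●○●
○●○●●●
●●○●○○
13) ○●●○●○
○○○●○●
●●○○○●
●●○●○●
○○○●●●
●●○●○○
14) ○○○●●○
○○●●○●
●●○○○●
●●○●○●
○○○●●●
●●○●○○
15) ○○○●○●
○○●●○○
●●○○○●
●●○●○●
○○○●●●
●●○●○○
16) ○○○●○●
○○●●○○
●●○○○●
○●○●○●
●●○●●●
○●○●○○
17) ○○○●○●
○●●●○○
○○●○○●
○○○●○●
●●○●●●
○●○●○○
18) ○○○○○●
○●○○●○
○○●●○●
○○○●○●
●●○●●●
○●○●○○
19) ○○○○○●
○●○○●○
○○●●○●
○●○●○●
○○●●●●
○○○●○○
20) ○○●○○●
○○●●●○
○○○●○●
○●○●○●
○○●●●●
○○○●○○
21) ○○●○○●
○○○●●○
○●●○○●
○●●●○●
○○●●●●
○○○●○○
22) ○●●○○●
●●●●●○
○○●○○●
○●●●○●
○○●●●●
○○○●○○
23) ○●●○○●
●●●●●○
○○●○○●
○●●●○●
○○○●●●
○●●○○○

19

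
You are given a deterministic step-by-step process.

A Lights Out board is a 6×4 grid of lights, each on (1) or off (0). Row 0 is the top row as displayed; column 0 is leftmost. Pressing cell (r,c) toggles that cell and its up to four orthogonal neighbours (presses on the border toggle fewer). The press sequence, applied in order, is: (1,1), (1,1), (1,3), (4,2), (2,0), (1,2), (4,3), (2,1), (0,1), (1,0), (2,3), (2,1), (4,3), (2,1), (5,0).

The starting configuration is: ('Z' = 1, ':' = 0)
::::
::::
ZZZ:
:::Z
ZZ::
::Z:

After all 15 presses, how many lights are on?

11

k=0  ::::
::::
ZZZ:
:::Z
ZZ::
::Z:
k=1  :Z::
ZZZ:
Z:Z:
:::Z
ZZ::
::Z:
k=2  ::::
::::
ZZZ:
:::Z
ZZ::
::Z:
k=3  :::Z
::ZZ
ZZZZ
:::Z
ZZ::
::Z:
k=4  :::Z
::ZZ
ZZZZ
::ZZ
Z:ZZ
::::
k=5  :::Z
Z:ZZ
::ZZ
Z:ZZ
Z:ZZ
::::
k=6  ::ZZ
ZZ::
:::Z
Z:ZZ
Z:ZZ
::::
k=7  ::ZZ
ZZ::
:::Z
Z:Z:
Z:::
:::Z
k=8  ::ZZ
Z:::
ZZZZ
ZZZ:
Z:::
:::Z
k=9  ZZ:Z
ZZ::
ZZZZ
ZZZ:
Z:::
:::Z
k=10  :Z:Z
::::
:ZZZ
ZZZ:
Z:::
:::Z
k=11  :Z:Z
:::Z
:Z::
ZZZZ
Z:::
:::Z
k=12  :Z:Z
:Z:Z
Z:Z:
Z:ZZ
Z:::
:::Z
k=13  :Z:Z
:Z:Z
Z:Z:
Z:Z:
Z:ZZ
::::
k=14  :Z:Z
:::Z
:Z::
ZZZ:
Z:ZZ
::::
k=15  :Z:Z
:::Z
:Z::
ZZZ:
::ZZ
ZZ::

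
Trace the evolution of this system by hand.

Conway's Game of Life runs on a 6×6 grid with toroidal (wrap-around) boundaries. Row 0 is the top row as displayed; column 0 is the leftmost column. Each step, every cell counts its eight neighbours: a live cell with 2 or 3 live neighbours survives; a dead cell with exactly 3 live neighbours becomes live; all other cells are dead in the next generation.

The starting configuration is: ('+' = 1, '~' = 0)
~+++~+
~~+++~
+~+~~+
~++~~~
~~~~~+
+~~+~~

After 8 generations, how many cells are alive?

step 0: ~+++~+
~~+++~
+~+~~+
~++~~~
~~~~~+
+~~+~~
step 1: ++~~~+
~~~~~~
+~~~++
~++~~+
+++~~~
++~+~+
step 2: ~++~++
~+~~+~
++~~++
~~+++~
~~~++~
~~~~+~
step 3: +++~++
~~~~~~
++~~~~
+++~~~
~~+~~+
~~+~~~
step 4: ++++~+
~~+~~~
+~+~~~
~~+~~+
+~++~~
~~+~+~
step 5: +~~~++
~~~~~+
~~++~~
+~+~~+
~~+~++
~~~~+~
step 6: +~~~+~
+~~+~+
++++++
+~+~~+
++~~+~
+~~~~~
step 7: ++~~+~
~~~~~~
~~~~~~
~~~~~~
~~~~~~
+~~~~~
step 8: ++~~~+
~~~~~~
~~~~~~
~~~~~~
~~~~~~
++~~~+

6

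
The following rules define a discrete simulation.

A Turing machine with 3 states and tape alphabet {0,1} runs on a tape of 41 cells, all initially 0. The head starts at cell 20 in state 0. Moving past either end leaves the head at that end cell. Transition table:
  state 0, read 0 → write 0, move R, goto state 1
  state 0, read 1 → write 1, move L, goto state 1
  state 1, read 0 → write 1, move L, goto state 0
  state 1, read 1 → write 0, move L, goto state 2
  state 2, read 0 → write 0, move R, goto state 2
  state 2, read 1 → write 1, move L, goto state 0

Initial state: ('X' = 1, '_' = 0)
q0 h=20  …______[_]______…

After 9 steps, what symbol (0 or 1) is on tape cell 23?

[0] q0 h=20  …______[_]______…
[1] q1 h=21  …______[_]______…
[2] q0 h=20  …______[_]X_____…
[3] q1 h=21  …______[X]______…
[4] q2 h=20  …______[_]______…
[5] q2 h=21  …______[_]______…
[6] q2 h=22  …______[_]______…
[7] q2 h=23  …______[_]______…
[8] q2 h=24  …______[_]______…
[9] q2 h=25  …______[_]______…

0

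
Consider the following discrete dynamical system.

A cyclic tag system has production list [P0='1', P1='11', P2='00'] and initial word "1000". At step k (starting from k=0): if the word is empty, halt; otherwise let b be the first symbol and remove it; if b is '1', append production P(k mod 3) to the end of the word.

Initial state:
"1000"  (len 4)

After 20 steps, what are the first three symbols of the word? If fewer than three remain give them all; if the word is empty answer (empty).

01

t=0: "1000"  (len 4)
t=1: "0001"  (len 4)
t=2: "001"  (len 3)
t=3: "01"  (len 2)
t=4: "1"  (len 1)
t=5: "11"  (len 2)
t=6: "100"  (len 3)
t=7: "001"  (len 3)
t=8: "01"  (len 2)
t=9: "1"  (len 1)
t=10: "1"  (len 1)
t=11: "11"  (len 2)
t=12: "100"  (len 3)
t=13: "001"  (len 3)
t=14: "01"  (len 2)
t=15: "1"  (len 1)
t=16: "1"  (len 1)
t=17: "11"  (len 2)
t=18: "100"  (len 3)
t=19: "001"  (len 3)
t=20: "01"  (len 2)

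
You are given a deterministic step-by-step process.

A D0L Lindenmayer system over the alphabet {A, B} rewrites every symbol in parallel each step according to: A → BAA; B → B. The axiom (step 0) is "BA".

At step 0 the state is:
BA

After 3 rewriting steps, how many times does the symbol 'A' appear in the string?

8

t=0: BA
t=1: BBAA
t=2: BBBAABAA
t=3: BBBBAABAABBAABAA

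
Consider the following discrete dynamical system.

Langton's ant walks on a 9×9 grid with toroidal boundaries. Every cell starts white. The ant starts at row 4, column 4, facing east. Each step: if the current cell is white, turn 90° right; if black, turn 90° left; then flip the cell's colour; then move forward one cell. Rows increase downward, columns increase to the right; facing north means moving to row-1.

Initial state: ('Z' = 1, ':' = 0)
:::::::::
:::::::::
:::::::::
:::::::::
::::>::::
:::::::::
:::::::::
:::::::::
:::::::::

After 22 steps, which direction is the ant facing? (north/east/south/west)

t=0: :::::::::
:::::::::
:::::::::
:::::::::
::::>::::
:::::::::
:::::::::
:::::::::
:::::::::
t=1: :::::::::
:::::::::
:::::::::
:::::::::
::::Z::::
::::v::::
:::::::::
:::::::::
:::::::::
t=2: :::::::::
:::::::::
:::::::::
:::::::::
::::Z::::
:::<Z::::
:::::::::
:::::::::
:::::::::
t=3: :::::::::
:::::::::
:::::::::
:::::::::
:::^Z::::
:::ZZ::::
:::::::::
:::::::::
:::::::::
t=4: :::::::::
:::::::::
:::::::::
:::::::::
:::Z>::::
:::ZZ::::
:::::::::
:::::::::
:::::::::
t=5: :::::::::
:::::::::
:::::::::
::::^::::
:::Z:::::
:::ZZ::::
:::::::::
:::::::::
:::::::::
t=6: :::::::::
:::::::::
:::::::::
::::Z>:::
:::Z:::::
:::ZZ::::
:::::::::
:::::::::
:::::::::
t=7: :::::::::
:::::::::
:::::::::
::::ZZ:::
:::Z:v:::
:::ZZ::::
:::::::::
:::::::::
:::::::::
t=8: :::::::::
:::::::::
:::::::::
::::ZZ:::
:::Z<Z:::
:::ZZ::::
:::::::::
:::::::::
:::::::::
t=9: :::::::::
:::::::::
:::::::::
::::^Z:::
:::ZZZ:::
:::ZZ::::
:::::::::
:::::::::
:::::::::
t=10: :::::::::
:::::::::
:::::::::
:::<:Z:::
:::ZZZ:::
:::ZZ::::
:::::::::
:::::::::
:::::::::
t=11: :::::::::
:::::::::
:::^:::::
:::Z:Z:::
:::ZZZ:::
:::ZZ::::
:::::::::
:::::::::
:::::::::
t=12: :::::::::
:::::::::
:::Z>::::
:::Z:Z:::
:::ZZZ:::
:::ZZ::::
:::::::::
:::::::::
:::::::::
t=13: :::::::::
:::::::::
:::ZZ::::
:::ZvZ:::
:::ZZZ:::
:::ZZ::::
:::::::::
:::::::::
:::::::::
t=14: :::::::::
:::::::::
:::ZZ::::
:::<ZZ:::
:::ZZZ:::
:::ZZ::::
:::::::::
:::::::::
:::::::::
t=15: :::::::::
:::::::::
:::ZZ::::
::::ZZ:::
:::vZZ:::
:::ZZ::::
:::::::::
:::::::::
:::::::::
t=16: :::::::::
:::::::::
:::ZZ::::
::::ZZ:::
::::>Z:::
:::ZZ::::
:::::::::
:::::::::
:::::::::
t=17: :::::::::
:::::::::
:::ZZ::::
::::^Z:::
:::::Z:::
:::ZZ::::
:::::::::
:::::::::
:::::::::
t=18: :::::::::
:::::::::
:::ZZ::::
:::<:Z:::
:::::Z:::
:::ZZ::::
:::::::::
:::::::::
:::::::::
t=19: :::::::::
:::::::::
:::^Z::::
:::Z:Z:::
:::::Z:::
:::ZZ::::
:::::::::
:::::::::
:::::::::
t=20: :::::::::
:::::::::
::<:Z::::
:::Z:Z:::
:::::Z:::
:::ZZ::::
:::::::::
:::::::::
:::::::::
t=21: :::::::::
::^::::::
::Z:Z::::
:::Z:Z:::
:::::Z:::
:::ZZ::::
:::::::::
:::::::::
:::::::::
t=22: :::::::::
::Z>:::::
::Z:Z::::
:::Z:Z:::
:::::Z:::
:::ZZ::::
:::::::::
:::::::::
:::::::::

east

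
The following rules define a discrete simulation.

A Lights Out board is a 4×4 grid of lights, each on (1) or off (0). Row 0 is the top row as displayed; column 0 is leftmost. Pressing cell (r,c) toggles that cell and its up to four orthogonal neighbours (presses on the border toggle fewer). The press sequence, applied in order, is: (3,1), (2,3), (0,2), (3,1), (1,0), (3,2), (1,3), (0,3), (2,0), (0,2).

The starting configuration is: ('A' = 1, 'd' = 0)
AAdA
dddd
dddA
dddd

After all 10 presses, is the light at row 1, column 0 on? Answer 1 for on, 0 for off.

0

0) AAdA
dddd
dddA
dddd
1) AAdA
dddd
dAdA
AAAd
2) AAdA
dddA
dAAd
AAAA
3) AdAd
ddAA
dAAd
AAAA
4) AdAd
ddAA
ddAd
dddA
5) ddAd
AAAA
AdAd
dddA
6) ddAd
AAAA
Addd
dAAd
7) ddAA
AAdd
AddA
dAAd
8) dddd
AAdA
AddA
dAAd
9) dddd
dAdA
dAdA
AAAd
10) dAAA
dAAA
dAdA
AAAd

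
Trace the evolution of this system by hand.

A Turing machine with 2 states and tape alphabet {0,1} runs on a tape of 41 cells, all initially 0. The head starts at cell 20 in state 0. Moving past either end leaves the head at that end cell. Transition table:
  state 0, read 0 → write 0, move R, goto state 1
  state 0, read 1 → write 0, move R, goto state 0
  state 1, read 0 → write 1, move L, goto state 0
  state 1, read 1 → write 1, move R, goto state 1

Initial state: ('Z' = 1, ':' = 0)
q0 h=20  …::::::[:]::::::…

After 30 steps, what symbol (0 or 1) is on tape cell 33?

1

step 0: q0 h=20  …::::::[:]::::::…
step 1: q1 h=21  …::::::[:]::::::…
step 2: q0 h=20  …::::::[:]Z:::::…
step 3: q1 h=21  …::::::[Z]::::::…
step 4: q1 h=22  …:::::Z[:]::::::…
step 5: q0 h=21  …::::::[Z]Z:::::…
step 6: q0 h=22  …::::::[Z]::::::…
step 7: q0 h=23  …::::::[:]::::::…
step 8: q1 h=24  …::::::[:]::::::…
step 9: q0 h=23  …::::::[:]Z:::::…
step 10: q1 h=24  …::::::[Z]::::::…
step 11: q1 h=25  …:::::Z[:]::::::…
step 12: q0 h=24  …::::::[Z]Z:::::…
step 13: q0 h=25  …::::::[Z]::::::…
step 14: q0 h=26  …::::::[:]::::::…
step 15: q1 h=27  …::::::[:]::::::…
step 16: q0 h=26  …::::::[:]Z:::::…
step 17: q1 h=27  …::::::[Z]::::::…
step 18: q1 h=28  …:::::Z[:]::::::…
step 19: q0 h=27  …::::::[Z]Z:::::…
step 20: q0 h=28  …::::::[Z]::::::…
step 21: q0 h=29  …::::::[:]::::::…
step 22: q1 h=30  …::::::[:]::::::…
step 23: q0 h=29  …::::::[:]Z:::::…
step 24: q1 h=30  …::::::[Z]::::::…
step 25: q1 h=31  …:::::Z[:]::::::…
step 26: q0 h=30  …::::::[Z]Z:::::…
step 27: q0 h=31  …::::::[Z]::::::…
step 28: q0 h=32  …::::::[:]::::::…
step 29: q1 h=33  …::::::[:]::::::…
step 30: q0 h=32  …::::::[:]Z:::::…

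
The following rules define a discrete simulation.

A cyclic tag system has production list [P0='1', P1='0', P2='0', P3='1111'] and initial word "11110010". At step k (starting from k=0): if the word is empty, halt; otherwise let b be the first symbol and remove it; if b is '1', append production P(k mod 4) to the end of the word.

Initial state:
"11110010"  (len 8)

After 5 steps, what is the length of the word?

10

t=0: "11110010"  (len 8)
t=1: "11100101"  (len 8)
t=2: "11001010"  (len 8)
t=3: "10010100"  (len 8)
t=4: "00101001111"  (len 11)
t=5: "0101001111"  (len 10)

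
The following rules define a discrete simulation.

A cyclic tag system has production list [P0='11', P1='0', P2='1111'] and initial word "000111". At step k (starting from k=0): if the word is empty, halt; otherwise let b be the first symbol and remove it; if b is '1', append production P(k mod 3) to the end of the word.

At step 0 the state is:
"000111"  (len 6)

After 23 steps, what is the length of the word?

20

0) "000111"  (len 6)
1) "00111"  (len 5)
2) "0111"  (len 4)
3) "111"  (len 3)
4) "1111"  (len 4)
5) "1110"  (len 4)
6) "1101111"  (len 7)
7) "10111111"  (len 8)
8) "01111110"  (len 8)
9) "1111110"  (len 7)
10) "11111011"  (len 8)
11) "11110110"  (len 8)
12) "11101101111"  (len 11)
13) "110110111111"  (len 12)
14) "101101111110"  (len 12)
15) "011011111101111"  (len 15)
16) "11011111101111"  (len 14)
17) "10111111011110"  (len 14)
18) "01111110111101111"  (len 17)
19) "1111110111101111"  (len 16)
20) "1111101111011110"  (len 16)
21) "1111011110111101111"  (len 19)
22) "11101111011110111111"  (len 20)
23) "11011110111101111110"  (len 20)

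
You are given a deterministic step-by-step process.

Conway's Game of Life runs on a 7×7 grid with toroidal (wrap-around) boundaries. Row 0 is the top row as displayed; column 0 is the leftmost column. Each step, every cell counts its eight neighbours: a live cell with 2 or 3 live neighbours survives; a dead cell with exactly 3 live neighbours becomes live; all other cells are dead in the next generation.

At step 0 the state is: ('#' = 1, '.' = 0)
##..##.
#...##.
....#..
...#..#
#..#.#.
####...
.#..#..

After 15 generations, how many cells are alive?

6

k=0  ##..##.
#...##.
....#..
...#..#
#..#.#.
####...
.#..#..
k=1  ##.#...
##.#...
...##.#
...#.##
#..#...
#..#..#
....###
k=2  .#.#.#.
.#.#..#
...#..#
#.##.##
#.##.#.
#..#...
.#####.
k=3  .#...##
...#.##
.#.#...
#....#.
#....#.
#....#.
##...##
k=4  .##....
.....##
#.#..#.
##..#..
##..##.
....##.
.#..#..
k=5  ###..#.
#.#..##
#...##.
..###..
##.#...
##.#..#
.#####.
k=6  .......
..##...
#.#....
#.#..##
......#
.....##
.....#.
k=7  .......
.###...
#.#....
#....#.
.......
.....##
.....##
k=8  ..#....
.###...
#.##..#
.#....#
.....#.
.....##
.....##
k=9  .###...
#......
...#..#
.##..##
#....#.
....#..
.....##
k=10  ###...#
##.#...
.##..##
.##.##.
##..##.
....#..
..####.
k=11  .....##
...#.#.
.....##
.......
###...#
.##...#
#.#.###
k=12  #..#...
.......
....###
.#...#.
..#...#
.......
..###..
k=13  ..###..
....###
....###
#...#..
.......
..#....
..###..
k=14  ..#....
......#
#..#...
....#.#
.......
..#....
.#..#..
k=15  .......
.......
#....##
.......
.......
.......
.###...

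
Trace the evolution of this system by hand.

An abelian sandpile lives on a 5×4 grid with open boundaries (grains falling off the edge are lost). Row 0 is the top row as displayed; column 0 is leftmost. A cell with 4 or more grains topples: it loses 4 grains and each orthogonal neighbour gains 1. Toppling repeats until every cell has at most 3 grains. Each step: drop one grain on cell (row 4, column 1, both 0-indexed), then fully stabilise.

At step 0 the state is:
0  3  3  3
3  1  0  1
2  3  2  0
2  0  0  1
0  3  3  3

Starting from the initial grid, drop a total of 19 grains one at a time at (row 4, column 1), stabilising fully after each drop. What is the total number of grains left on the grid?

step 0: 0  3  3  3
3  1  0  1
2  3  2  0
2  0  0  1
0  3  3  3
step 1: 0  3  3  3
3  1  0  1
2  3  2  0
2  1  1  2
1  1  1  0
step 2: 0  3  3  3
3  1  0  1
2  3  2  0
2  1  1  2
1  2  1  0
step 3: 0  3  3  3
3  1  0  1
2  3  2  0
2  1  1  2
1  3  1  0
step 4: 0  3  3  3
3  1  0  1
2  3  2  0
2  2  1  2
2  0  2  0
step 5: 0  3  3  3
3  1  0  1
2  3  2  0
2  2  1  2
2  1  2  0
step 6: 0  3  3  3
3  1  0  1
2  3  2  0
2  2  1  2
2  2  2  0
step 7: 0  3  3  3
3  1  0  1
2  3  2  0
2  2  1  2
2  3  2  0
step 8: 0  3  3  3
3  1  0  1
2  3  2  0
2  3  1  2
3  0  3  0
step 9: 0  3  3  3
3  1  0  1
2  3  2  0
2  3  1  2
3  1  3  0
step 10: 0  3  3  3
3  1  0  1
2  3  2  0
2  3  1  2
3  2  3  0
step 11: 0  3  3  3
3  1  0  1
2  3  2  0
2  3  1  2
3  3  3  0
step 12: 1  3  3  3
0  3  0  1
1  1  3  0
1  2  3  2
1  3  0  1
step 13: 1  3  3  3
0  3  0  1
1  1  3  0
1  3  3  2
2  0  1  1
step 14: 1  3  3  3
0  3  0  1
1  1  3  0
1  3  3  2
2  1  1  1
step 15: 1  3  3  3
0  3  0  1
1  1  3  0
1  3  3  2
2  2  1  1
step 16: 1  3  3  3
0  3  0  1
1  1  3  0
1  3  3  2
2  3  1  1
step 17: 1  3  3  3
0  3  1  1
1  3  0  1
2  1  1  3
3  1  3  1
step 18: 1  3  3  3
0  3  1  1
1  3  0  1
2  1  1  3
3  2  3  1
step 19: 1  3  3  3
0  3  1  1
1  3  0  1
2  1  1  3
3  3  3  1

37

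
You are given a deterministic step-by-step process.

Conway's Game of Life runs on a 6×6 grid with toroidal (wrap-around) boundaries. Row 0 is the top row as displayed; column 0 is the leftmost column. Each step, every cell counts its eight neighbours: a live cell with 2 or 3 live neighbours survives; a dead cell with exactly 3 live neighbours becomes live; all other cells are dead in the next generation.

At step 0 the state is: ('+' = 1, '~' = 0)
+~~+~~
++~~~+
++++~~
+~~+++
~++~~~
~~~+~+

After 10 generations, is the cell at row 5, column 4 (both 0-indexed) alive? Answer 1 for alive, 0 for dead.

0

0) +~~+~~
++~~~+
++++~~
+~~+++
~++~~~
~~~+~+
1) ~++~~~
~~~+++
~~~+~~
~~~~++
~++~~~
++~++~
2) ~+~~~~
~~~++~
~~~+~~
~~+++~
~++~~~
+~~+~~
3) ~~+++~
~~+++~
~~~~~~
~+~~+~
~+~~+~
+~~~~~
4) ~++~++
~~+~+~
~~+~+~
~~~~~~
++~~~+
~++~++
5) ~~~~~~
~~+~+~
~~~~~~
++~~~+
~++~++
~~~~~~
6) ~~~~~~
~~~~~~
++~~~+
~++~++
~++~++
~~~~~~
7) ~~~~~~
+~~~~~
~++~++
~~~~~~
~++~++
~~~~~~
8) ~~~~~~
++~~~+
++~~~+
~~~~~~
~~~~~~
~~~~~~
9) +~~~~~
~+~~~+
~+~~~+
+~~~~~
~~~~~~
~~~~~~
10) +~~~~~
~+~~~+
~+~~~+
+~~~~~
~~~~~~
~~~~~~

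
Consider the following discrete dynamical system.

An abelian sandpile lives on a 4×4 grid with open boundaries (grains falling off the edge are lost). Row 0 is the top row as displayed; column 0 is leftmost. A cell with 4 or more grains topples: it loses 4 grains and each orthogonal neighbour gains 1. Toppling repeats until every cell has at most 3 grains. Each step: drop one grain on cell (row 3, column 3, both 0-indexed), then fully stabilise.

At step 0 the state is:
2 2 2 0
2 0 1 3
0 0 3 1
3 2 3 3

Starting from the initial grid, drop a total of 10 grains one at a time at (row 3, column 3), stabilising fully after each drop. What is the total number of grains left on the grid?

28

t=0: 2 2 2 0
2 0 1 3
0 0 3 1
3 2 3 3
t=1: 2 2 2 0
2 0 2 3
0 1 0 3
3 3 1 1
t=2: 2 2 2 0
2 0 2 3
0 1 0 3
3 3 1 2
t=3: 2 2 2 0
2 0 2 3
0 1 0 3
3 3 1 3
t=4: 2 2 2 1
2 0 3 0
0 1 1 1
3 3 2 1
t=5: 2 2 2 1
2 0 3 0
0 1 1 1
3 3 2 2
t=6: 2 2 2 1
2 0 3 0
0 1 1 1
3 3 2 3
t=7: 2 2 2 1
2 0 3 0
0 1 1 2
3 3 3 0
t=8: 2 2 2 1
2 0 3 0
0 1 1 2
3 3 3 1
t=9: 2 2 2 1
2 0 3 0
0 1 1 2
3 3 3 2
t=10: 2 2 2 1
2 0 3 0
0 1 1 2
3 3 3 3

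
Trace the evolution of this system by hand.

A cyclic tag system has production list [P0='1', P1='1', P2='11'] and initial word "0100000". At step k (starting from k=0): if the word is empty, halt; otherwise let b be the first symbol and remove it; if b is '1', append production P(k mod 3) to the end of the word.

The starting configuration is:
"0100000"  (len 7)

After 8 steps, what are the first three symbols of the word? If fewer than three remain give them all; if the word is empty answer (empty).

[0] "0100000"  (len 7)
[1] "100000"  (len 6)
[2] "000001"  (len 6)
[3] "00001"  (len 5)
[4] "0001"  (len 4)
[5] "001"  (len 3)
[6] "01"  (len 2)
[7] "1"  (len 1)
[8] "1"  (len 1)

1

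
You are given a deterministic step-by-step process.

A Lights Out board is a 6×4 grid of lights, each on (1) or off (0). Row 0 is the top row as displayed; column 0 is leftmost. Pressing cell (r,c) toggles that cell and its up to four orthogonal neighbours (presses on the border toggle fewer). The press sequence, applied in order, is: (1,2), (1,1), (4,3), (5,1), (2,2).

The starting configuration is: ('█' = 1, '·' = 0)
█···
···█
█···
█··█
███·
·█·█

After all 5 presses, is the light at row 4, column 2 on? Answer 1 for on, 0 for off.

0

step 0: █···
···█
█···
█··█
███·
·█·█
step 1: █·█·
·██·
█·█·
█··█
███·
·█·█
step 2: ███·
█···
███·
█··█
███·
·█·█
step 3: ███·
█···
███·
█···
██·█
·█··
step 4: ███·
█···
███·
█···
█··█
█·█·
step 5: ███·
█·█·
█··█
█·█·
█··█
█·█·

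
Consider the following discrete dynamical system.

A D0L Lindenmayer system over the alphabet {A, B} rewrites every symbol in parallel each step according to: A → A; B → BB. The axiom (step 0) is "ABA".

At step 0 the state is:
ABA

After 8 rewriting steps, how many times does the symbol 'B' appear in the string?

[0] ABA
[1] ABBA
[2] ABBBBA
[3] ABBBBBBBBA
[4] ABBBBBBBBBBBBBBBBA
[5] ABBBBBBBBBBBBBBBBBBBBBBBBBBBBBBBBA
[6] ABBBBBBBBBBBBBBBBBBBBBBBBBBBBBBBBBBBBBBBBBBBBBBBBBBBBBBBBBBBBBBBBA
[7] ABBBBBBBBBBBBBBBBBBBBBBBBBBBBBBBBBBBBBBBBBBBBBBBBBBBBBBBBB…BBBBBBBBBBBBBBBBBBBBBBBBBBBBBBBBBBBBBBBBBBBBBBBBBBBBBBBBBA  (len 130)
[8] ABBBBBBBBBBBBBBBBBBBBBBBBBBBBBBBBBBBBBBBBBBBBBBBBBBBBBBBBB…BBBBBBBBBBBBBBBBBBBBBBBBBBBBBBBBBBBBBBBBBBBBBBBBBBBBBBBBBA  (len 258)

256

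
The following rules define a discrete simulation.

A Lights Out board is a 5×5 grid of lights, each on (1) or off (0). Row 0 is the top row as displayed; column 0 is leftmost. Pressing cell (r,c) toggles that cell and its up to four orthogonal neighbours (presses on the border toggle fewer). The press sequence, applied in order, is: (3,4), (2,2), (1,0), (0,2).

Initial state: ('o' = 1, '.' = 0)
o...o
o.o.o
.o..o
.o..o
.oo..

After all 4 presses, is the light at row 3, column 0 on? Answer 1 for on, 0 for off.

0) o...o
o.o.o
.o..o
.o..o
.oo..
1) o...o
o.o.o
.o...
.o.o.
.oo.o
2) o...o
o...o
..oo.
.ooo.
.oo.o
3) ....o
.o..o
o.oo.
.ooo.
.oo.o
4) .oooo
.oo.o
o.oo.
.ooo.
.oo.o

0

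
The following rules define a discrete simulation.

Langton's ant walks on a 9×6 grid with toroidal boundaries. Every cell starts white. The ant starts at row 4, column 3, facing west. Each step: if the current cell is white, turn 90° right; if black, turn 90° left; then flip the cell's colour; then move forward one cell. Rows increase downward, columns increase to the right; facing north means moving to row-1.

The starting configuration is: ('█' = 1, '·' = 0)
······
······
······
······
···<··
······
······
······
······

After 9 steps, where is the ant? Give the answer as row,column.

5,3

gen 0: ······
······
······
······
···<··
······
······
······
······
gen 1: ······
······
······
···^··
···█··
······
······
······
······
gen 2: ······
······
······
···█>·
···█··
······
······
······
······
gen 3: ······
······
······
···██·
···█v·
······
······
······
······
gen 4: ······
······
······
···██·
···<█·
······
······
······
······
gen 5: ······
······
······
···██·
····█·
···v··
······
······
······
gen 6: ······
······
······
···██·
····█·
··<█··
······
······
······
gen 7: ······
······
······
···██·
··^·█·
··██··
······
······
······
gen 8: ······
······
······
···██·
··█>█·
··██··
······
······
······
gen 9: ······
······
······
···██·
··███·
··█v··
······
······
······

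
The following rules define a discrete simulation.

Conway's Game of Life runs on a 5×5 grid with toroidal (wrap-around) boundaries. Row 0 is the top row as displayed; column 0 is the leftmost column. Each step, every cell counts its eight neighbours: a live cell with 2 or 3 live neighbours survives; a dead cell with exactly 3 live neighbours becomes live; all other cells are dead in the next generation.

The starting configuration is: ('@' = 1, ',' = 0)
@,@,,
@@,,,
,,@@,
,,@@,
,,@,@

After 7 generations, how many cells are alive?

[0] @,@,,
@@,,,
,,@@,
,,@@,
,,@,@
[1] @,@@@
@,,@@
,,,@@
,@,,@
,,@,@
[2] ,,@,,
,@,,,
,,@,,
,,@,@
,,@,,
[3] ,@@,,
,@@,,
,@@@,
,@@,,
,@@,,
[4] @,,@,
@,,,,
@,,@,
@,,,,
@,,@,
[5] @@,,,
@@,,,
@@,,,
@@,,,
@@,,,
[6] ,,@,@
,,@,@
,,@,@
,,@,@
,,@,@
[7] @@@,@
@@@,@
@@@,@
@@@,@
@@@,@

20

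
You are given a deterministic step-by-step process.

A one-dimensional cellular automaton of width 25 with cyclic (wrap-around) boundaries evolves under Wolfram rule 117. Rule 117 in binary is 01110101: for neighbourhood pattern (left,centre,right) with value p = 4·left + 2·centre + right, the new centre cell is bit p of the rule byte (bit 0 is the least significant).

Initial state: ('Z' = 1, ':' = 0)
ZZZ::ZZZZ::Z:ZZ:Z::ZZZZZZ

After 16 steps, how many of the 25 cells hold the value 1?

17

0) ZZZ::ZZZZ::Z:ZZ:Z::ZZZZZZ
1) ::ZZ::::ZZ:ZZ:ZZZZ:::::::
2) Z::ZZZZ::ZZ:ZZ:::ZZZZZZZZ
3) ZZ::::ZZ::ZZ:ZZZ:::::::::
4) :ZZZZ::ZZ::ZZ::ZZZZZZZZZ:
5) ::::ZZ::ZZ::ZZ:::::::::ZZ
6) ZZZ::ZZ::ZZ::ZZZZZZZZZ::Z
7) ::ZZ::ZZ::ZZ:::::::::ZZ::
8) Z::ZZ::ZZ::ZZZZZZZZZ::ZZZ
9) ZZ::ZZ::ZZ:::::::::ZZ::::
10) :ZZ::ZZ::ZZZZZZZZZ::ZZZZ:
11) ::ZZ::ZZ:::::::::ZZ::::ZZ
12) Z::ZZ::ZZZZZZZZZ::ZZZZ::Z
13) ZZ::ZZ:::::::::ZZ::::ZZ::
14) :ZZ::ZZZZZZZZZ::ZZZZ::ZZ:
15) ::ZZ:::::::::ZZ::::ZZ::ZZ
16) Z::ZZZZZZZZZ::ZZZZ::ZZ::Z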